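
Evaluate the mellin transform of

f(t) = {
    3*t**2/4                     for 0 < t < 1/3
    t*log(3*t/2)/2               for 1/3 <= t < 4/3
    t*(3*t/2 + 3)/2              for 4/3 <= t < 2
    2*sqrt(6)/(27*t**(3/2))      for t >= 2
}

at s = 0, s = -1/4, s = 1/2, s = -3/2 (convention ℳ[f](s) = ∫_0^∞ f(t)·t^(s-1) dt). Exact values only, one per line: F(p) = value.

back out the common scale on t: 3*t**2 on [0, 1/6); t*log(3*t) on [1/6, 2/3); t*(3*t + 3) on [2/3, 1); …
the shared t-power comes off first: 3*t on [0, 1/6); log(3*t) on [1/6, 2/3); 3*t + 3 on [2/3, 1); …
peel off the common scale on t: t on [0, 1/2); log(t) on [1/2, 2); t + 3 on [2, 3); …
summing 4 kernel integrals split by 1/3, 4/3, 2 yields ℳ[f](s)
for t in [0, 1/3): the term is ∫ 3*t**2/4·t^(s-1)
over [1/3, 4/3), the kernel integral of t*log(3*t/2)/2 enters the sum
[4/3, 2) adds the kernel integral of t*(3*t/2 + 3)/2
∫ over [2, ∞) of 2*sqrt(6)/(27*t**(3/2))·t^(s-1) joins the sum

F(0) = 2*sqrt(3)/81 + 5*log(2)/6 + 11/8
F(-1/4) = 3**(1/4)*(-436*sqrt(2) + 2*2**(3/4)*3**(1/4) + 65 + log(2**(42 + 84*sqrt(2))) + 180*6**(3/4))/189
F(1/2) = sqrt(3)*(-1139 + 30*sqrt(2) + 270*log(2) + 864*sqrt(6))/810
F(-3/2) = sqrt(3)*(-486*log(2) + sqrt(2) + 648)/324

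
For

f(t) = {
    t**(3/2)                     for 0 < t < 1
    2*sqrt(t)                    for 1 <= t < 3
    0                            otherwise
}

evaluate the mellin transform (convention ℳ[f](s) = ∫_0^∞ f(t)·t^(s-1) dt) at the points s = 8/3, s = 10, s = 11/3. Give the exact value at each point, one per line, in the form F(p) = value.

along the cuts 1, ℳ[f](s) splits into 2 integrals
segment [0, 1) carries t**(3/2); integrate it
over [1, 3), the kernel integral of 2*sqrt(t) enters the sum

F(8/3) = -186/475 + 324*3**(1/6)/19
F(10) = -50/483 + 78732*sqrt(3)/7
F(11/3) = -222/775 + 972*3**(1/6)/25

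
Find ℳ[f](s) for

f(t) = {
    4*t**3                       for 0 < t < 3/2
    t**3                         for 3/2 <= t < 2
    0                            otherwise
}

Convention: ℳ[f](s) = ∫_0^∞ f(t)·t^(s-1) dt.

(2**(s + 3) + 3*(3/2)**(s + 3))/(s + 3)
  Re(s) > -3

summing 2 kernel integrals split by 3/2 yields ℳ[f](s)
piece [0, 3/2): integrate 4*t**3 against the kernel
[3/2, 2) adds the kernel integral of t**3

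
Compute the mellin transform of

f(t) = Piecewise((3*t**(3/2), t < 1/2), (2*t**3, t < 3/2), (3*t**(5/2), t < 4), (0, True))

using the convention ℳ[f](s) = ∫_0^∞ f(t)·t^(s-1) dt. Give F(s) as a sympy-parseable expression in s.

summing 3 kernel integrals split by 1/2, 3/2 yields ℳ[f](s)
piece [0, 1/2): integrate 3*t**(3/2) against the kernel
for t in [1/2, 3/2): the term is ∫ 2*t**3·t^(s-1)
[3/2, 4) adds the kernel integral of 3*t**(5/2)

(-2**(1/2 - s)*3**(s + 7/2)*(s + 3)*(2*s + 3) + 3*2**(3/2 - s)*(s + 3)*(2*s + 5) + 3*2**(2*s + 8)*(s + 3)*(2*s + 3) + 3**(s + 3)*(2*s + 3)*(2*s + 5)/2**s - (2*s + 3)*(2*s + 5)/2**s)/(4*(s + 3)*(2*s + 3)*(2*s + 5))
  Re(s) > -3/2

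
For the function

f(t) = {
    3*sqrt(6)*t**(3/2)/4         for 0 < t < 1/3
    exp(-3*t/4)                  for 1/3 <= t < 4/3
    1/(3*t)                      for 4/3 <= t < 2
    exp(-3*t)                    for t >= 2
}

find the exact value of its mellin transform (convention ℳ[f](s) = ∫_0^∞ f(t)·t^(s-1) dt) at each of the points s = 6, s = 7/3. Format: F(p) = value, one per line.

back out the common scale on t: t**(3/2) on [0, 1/2); exp(-t/2) on [1/2, 2); 1/(2*t) on [2, 3); …
integrate the 4 segments split at 1/3, 4/3, 2, then add the results
over [0, 1/3), the kernel integral of 3*sqrt(6)*t**(3/2)/4 enters the sum
between 1/3 and 4/3 the integrand is exp(-3*t/4)·t^(s-1)
piece [4/3, 2): integrate 1/(3*t) against the kernel
on [2, ∞) integrate f = exp(-3*t) against the kernel

F(6) = -1335296*exp(-1)/729 + sqrt(2)/21870 + 7192*exp(-6)/243 + 6752/3645 + 631124*exp(-1/4)/729
F(7/3) = -16*6**(2/3)*uppergamma(7/3, 1)/27 - 6**(2/3)/9 + 3**(2/3)*uppergamma(7/3, 6)/27 + sqrt(2)*3**(2/3)/414 + 2**(1/3)/2 + 16*6**(2/3)*uppergamma(7/3, 1/4)/27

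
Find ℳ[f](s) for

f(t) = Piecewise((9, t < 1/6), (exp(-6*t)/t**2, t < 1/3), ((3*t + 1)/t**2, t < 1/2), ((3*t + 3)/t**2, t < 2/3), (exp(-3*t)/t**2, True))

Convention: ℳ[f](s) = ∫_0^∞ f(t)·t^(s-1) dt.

remove the shared t-power first: 9*t on [0, 1/6); exp(-6*t)/t on [1/6, 1/3); (3*t + 1)/t on [1/3, 1/2); …
remove the shared t-power first: 9*t**2 on [0, 1/6); exp(-6*t) on [1/6, 1/3); 3*t + 1 on [1/3, 1/2); …
peel off the common scale on t: t**2 on [0, 1/2); exp(-2*t) on [1/2, 1); t + 1 on [1, 3/2); …
linearity at 1/6, 1/3, 1/2, 2/3 turns ℳ[f](s) into 5 summed integrals
on [0, 1/6): add ∫ 9·t^(s-1) dt
∫ exp(-6*t)/t**2·t^(s-1) over [1/6, 1/3)
the [1/3, 1/2) slice contributes ∫ (3*t + 1)/t**2·t^(s-1) dt
for t in [1/2, 2/3): the term is ∫ (3*t + 3)/t**2·t^(s-1)
the [2/3, ∞) slice contributes ∫ exp(-3*t)/t**2·t^(s-1) dt

(45*2**(2*s)*s*(s - 2) + 27*2**(2*s)*s + 36*2**s*s*(s - 2)*(s - 1)*uppergamma(s - 2, 2) - 72*2**s*s*(s - 2) - 36*2**s*s - 32*3**s*s*(s - 2) - 32*3**s*s + 144*s*(s - 2)*(s - 1)*uppergamma(s - 2, 1) - 144*s*(s - 2)*(s - 1)*uppergamma(s - 2, 2) + 36*(s - 2)*(s - 1))/(4*6**s*s*(s - 2)*(s - 1))
  Re(s) > 0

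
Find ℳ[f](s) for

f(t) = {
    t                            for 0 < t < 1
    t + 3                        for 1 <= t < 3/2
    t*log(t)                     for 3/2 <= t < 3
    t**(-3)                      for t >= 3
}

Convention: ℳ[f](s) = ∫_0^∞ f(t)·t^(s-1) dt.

(-162*2**s*s*(s - 3)*(s**2 + 2*s + 1) - 162*2**s*(s - 3)*(s**2 + 2*s + 1) - 81*3**s*s**2*(s - 3)*(s + 1)*log(3) + 81*3**s*s**2*(s - 3)*(s + 1)*log(2) - 81*3**s*s*(s - 3)*(s + 1)*log(3) + 81*3**s*s*(s - 3)*(s + 1)*log(2) + 81*3**s*s*(s - 3)*(s + 1) + 243*3**s*s*(s - 3)*(s**2 + 2*s + 1) + 162*3**s*(s - 3)*(s**2 + 2*s + 1) + 162*6**s*s**2*(s - 3)*(s + 1)*log(3) - 162*6**s*s*(s - 3)*(s + 1) + 162*6**s*s*(s - 3)*(s + 1)*log(3) - 2*6**s*s*(s + 1)*(s**2 + 2*s + 1))/(54*2**s*s*(s - 3)*(s + 1)*(s**2 + 2*s + 1))
  -1 < Re(s) < 3

integrate the 4 segments split at 1, 3/2, 3, then add the results
[0, 1) adds the kernel integral of t
segment [1, 3/2) carries (t + 3); integrate it
∫ t*log(t)·t^(s-1) over [3/2, 3)
the [3, ∞) slice contributes ∫ t**(-3)·t^(s-1) dt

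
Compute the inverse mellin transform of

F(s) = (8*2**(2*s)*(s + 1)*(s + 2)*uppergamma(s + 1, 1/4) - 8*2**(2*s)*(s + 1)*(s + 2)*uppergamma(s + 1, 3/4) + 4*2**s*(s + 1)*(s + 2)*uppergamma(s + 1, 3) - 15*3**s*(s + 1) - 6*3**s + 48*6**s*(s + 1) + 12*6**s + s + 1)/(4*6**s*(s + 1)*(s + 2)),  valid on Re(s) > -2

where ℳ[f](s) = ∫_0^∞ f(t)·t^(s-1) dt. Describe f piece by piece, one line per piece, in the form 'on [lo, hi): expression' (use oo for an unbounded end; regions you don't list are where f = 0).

the common scale on t comes off first: t**2 on [0, 1/2); t*exp(-t/2) on [1/2, 3/2); t*(t + 1) on [3/2, 3); …
undo the shared t-power: t on [0, 1/2); exp(-t/2) on [1/2, 3/2); t + 1 on [3/2, 3); …
breakpoints 1/6, 1/2, 1: one integral from each of the 4 segments
between 0 and 1/6 the integrand is 9*t**2·t^(s-1)
on [1/6, 1/2): add ∫ 3*t*exp(-3*t/2)·t^(s-1) dt
for t in [1/2, 1): the term is ∫ 3*t*(3*t + 1)·t^(s-1)
∫ over [1, ∞) of 3*t*exp(-3*t)·t^(s-1) joins the sum

on [0, 1/6): 9*t**2
on [1/6, 1/2): 3*t*exp(-3*t/2)
on [1/2, 1): 3*t*(3*t + 1)
on [1, oo): 3*t*exp(-3*t)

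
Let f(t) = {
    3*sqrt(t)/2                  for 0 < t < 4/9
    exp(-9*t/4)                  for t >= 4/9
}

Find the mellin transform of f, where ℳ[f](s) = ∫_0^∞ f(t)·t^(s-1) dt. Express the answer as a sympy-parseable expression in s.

undo the common scale on t: sqrt(6)*sqrt(t)/2 on [0, 2/3); exp(-3*t/2) on [2/3, ∞)
strip the common scale on t: sqrt(t) on [0, 1); exp(-t) on [1, ∞)
split f at 4/9: ℳ[f](s) collects 2 kernel integrals
[0, 4/9) adds the kernel integral of 3*sqrt(t)/2
between 4/9 and ∞ the integrand is exp(-9*t/4)·t^(s-1)

(4/9)**s*((2*s + 1)*uppergamma(s, 1) + 2)/(2*s + 1)
  Re(s) > -1/2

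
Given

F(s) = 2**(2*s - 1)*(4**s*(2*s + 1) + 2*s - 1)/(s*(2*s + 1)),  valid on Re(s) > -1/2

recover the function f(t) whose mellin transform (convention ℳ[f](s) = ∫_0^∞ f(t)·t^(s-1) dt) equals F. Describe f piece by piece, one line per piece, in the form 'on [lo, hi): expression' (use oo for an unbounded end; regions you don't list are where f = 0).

strip the power substitution: t/2 on [0, 2); 1/2 on [2, 4)
reversing the common scale on t: t on [0, 1); 1/2 on [1, 2)
treat the 2 regions marked off by 4 separately and sum
for t in [0, 4): the term is ∫ sqrt(t)/2·t^(s-1)
segment 4 to 16 holds 1/2; add its integral

on [0, 4): sqrt(t)/2
on [4, 16): 1/2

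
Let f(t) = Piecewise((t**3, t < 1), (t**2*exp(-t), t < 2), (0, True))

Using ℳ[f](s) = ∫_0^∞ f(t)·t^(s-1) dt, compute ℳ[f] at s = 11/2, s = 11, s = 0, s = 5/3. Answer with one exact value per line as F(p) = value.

strip the shared t-power: t**2 on [0, 1); t*exp(-t) on [1, 2)
strip the shared t-power: t on [0, 1); exp(-t) on [1, 2)
slice at 1, transform all 2 pieces, and sum them
on [0, 1): add ∫ t**3·t^(s-1) dt
between 1 and 2 the integrand is t**2*exp(-t)·t^(s-1)

F(11/2) = (-20258662*sqrt(2) + (-2297295*sqrt(pi)*erfc(sqrt(2)) + 256 + 2297295*sqrt(pi)*erfc(1))*exp(2) + 9327050*E)*exp(-2)/2176
F(11) = -3539368960*exp(-2) + 1/14 + 1302061345*exp(-1)
F(0) = -3*exp(-2) + 1/3 + 2*exp(-1)
F(5/3) = -uppergamma(11/3, 2) + 3/14 + uppergamma(11/3, 1)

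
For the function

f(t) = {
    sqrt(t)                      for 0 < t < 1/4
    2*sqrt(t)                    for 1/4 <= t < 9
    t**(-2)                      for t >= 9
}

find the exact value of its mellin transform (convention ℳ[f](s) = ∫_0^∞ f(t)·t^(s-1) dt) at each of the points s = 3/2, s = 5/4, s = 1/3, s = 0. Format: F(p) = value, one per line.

remove the power substitution first: t on [0, 1/2); 2*t on [1/2, 3); t**(-4) on [3, ∞)
along the cuts 1/4, 9, ℳ[f](s) splits into 3 integrals
for t in [0, 1/4): the term is ∫ sqrt(t)·t^(s-1)
segment [1/4, 9) carries 2*sqrt(t); integrate it
the [9, ∞) slice contributes ∫ t**(-2)·t^(s-1) dt

F(3/2) = 7837/96
F(5/4) = sqrt(2)*(-27 + 11720*sqrt(6))/756
F(1/3) = 2**(1/3)*(-81 + 973*6**(2/3))/270
F(0) = 1783/162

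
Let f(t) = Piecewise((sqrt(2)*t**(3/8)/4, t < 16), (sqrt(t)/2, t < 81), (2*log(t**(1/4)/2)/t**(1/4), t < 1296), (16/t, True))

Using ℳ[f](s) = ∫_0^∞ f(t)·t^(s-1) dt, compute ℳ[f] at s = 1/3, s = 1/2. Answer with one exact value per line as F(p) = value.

F(1/3) = -647*6**(1/3)/9 - 168*2**(1/3)/85 + log(2**(24*3**(1/3))*3**(-24*3**(1/3) + 24*6**(1/3))) + 441*3**(1/3)/5
F(1/2) = 1759/126 + 24*log(2) + 24*log(3)

remove the power substitution first: sqrt(2)*t**(3/4)/4 on [0, 4); t/2 on [4, 9); 2*log(sqrt(t)/2)/sqrt(t) on [9, 36); …
back out the power substitution: sqrt(2)*t**(3/2)/4 on [0, 2); t**2/2 on [2, 3); 2*log(t/2)/t on [3, 6); …
remove the common scale on t first: t**(3/2) on [0, 1); 2*t**2 on [1, 3/2); log(t)/t on [3/2, 3); …
summing 4 kernel integrals split by 16, 81, 1296 yields ℳ[f](s)
piece [0, 16): integrate sqrt(2)*t**(3/8)/4 against the kernel
the [16, 81) slice contributes ∫ sqrt(t)/2·t^(s-1) dt
∫ over [81, 1296) of 2*log(t**(1/4)/2)/t**(1/4)·t^(s-1) joins the sum
on [1296, ∞) integrate f = 16/t against the kernel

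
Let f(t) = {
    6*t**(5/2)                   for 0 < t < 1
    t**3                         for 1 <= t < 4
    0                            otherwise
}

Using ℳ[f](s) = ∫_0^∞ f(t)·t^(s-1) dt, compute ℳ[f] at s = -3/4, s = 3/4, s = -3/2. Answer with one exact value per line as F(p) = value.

treat the 2 regions marked off by 1 separately and sum
over [0, 1), the kernel integral of 6*t**(5/2) enters the sum
∫ over [1, 4) of t**3·t^(s-1) joins the sum

F(-3/4) = 188/63 + 64*sqrt(2)/9
F(3/4) = 308/195 + 512*sqrt(2)/15
F(-3/2) = 32/3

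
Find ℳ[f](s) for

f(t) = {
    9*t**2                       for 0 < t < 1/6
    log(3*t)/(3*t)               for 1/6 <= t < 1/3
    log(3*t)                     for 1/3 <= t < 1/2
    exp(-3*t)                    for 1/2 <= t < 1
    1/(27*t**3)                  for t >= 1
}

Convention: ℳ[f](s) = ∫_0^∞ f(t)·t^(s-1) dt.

the common scale on t comes off first: 4*t**2 on [0, 1/4); log(2*t)/(2*t) on [1/4, 1/2); log(2*t) on [1/2, 3/4); …
back out the common scale on t: t**2 on [0, 1/2); log(t)/t on [1/2, 1); log(t) on [1, 3/2); …
decompose at 1/6, 1/3, 1/2, 1; ℳ[f](s) sums the 5 pieces' integrals
segment [0, 1/6) carries 9*t**2; integrate it
∫ log(3*t)/(3*t)·t^(s-1) over [1/6, 1/3)
for t in [1/3, 1/2): the term is ∫ log(3*t)·t^(s-1)
between 1/2 and 1 the integrand is exp(-3*t)·t^(s-1)
over [1, ∞), the kernel integral of 1/(27*t**3) enters the sum

(108*2**s*s**2*(s - 3)*(s + 2)*(s**2 - 2*s + 1)*uppergamma(s, 3/2) - 108*2**s*s**2*(s - 3)*(s + 2)*(s**2 - 2*s + 1)*uppergamma(s, 3) - 108*2**s*s**2*(s - 3)*(s + 2) + 108*2**s*(s - 3)*(s + 2)*(s**2 - 2*s + 1) - 108*3**s*s*(s - 3)*(s + 2)*(s**2 - 2*s + 1)*log(2) + 108*3**s*s*(s - 3)*(s + 2)*(s**2 - 2*s + 1)*log(3) - 108*3**s*(s - 3)*(s + 2)*(s**2 - 2*s + 1) - 4*6**s*s**2*(s + 2)*(s**2 - 2*s + 1) + 216*s**3*(s - 3)*(s + 2)*log(2) - 216*s**2*(s - 3)*(s + 2)*log(2) + 216*s**2*(s - 3)*(s + 2) + 27*s**2*(s - 3)*(s**2 - 2*s + 1))/(108*2**(2*s)*(3/2)**s*s**2*(s - 3)*(s + 2)*(s**2 - 2*s + 1))
  -2 < Re(s) < 3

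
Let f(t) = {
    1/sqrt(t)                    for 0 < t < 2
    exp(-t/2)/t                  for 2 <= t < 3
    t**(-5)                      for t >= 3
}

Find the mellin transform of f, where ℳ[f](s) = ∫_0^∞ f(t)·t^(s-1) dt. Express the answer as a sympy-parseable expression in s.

(243*2**s*(s - 5)*(2*s - 1)*uppergamma(s - 1, 1) - 243*2**s*(s - 5)*(2*s - 1)*uppergamma(s - 1, 3/2) + 243*2**(s + 3/2)*(s - 5) + 2*3**s*(1 - 2*s))/(486*(s - 5)*(2*s - 1))
  1/2 < Re(s) < 5

back out the shared t-power: sqrt(t) on [0, 2); exp(-t/2) on [2, 3); t**(-4) on [3, ∞)
linearity at 2, 3 turns ℳ[f](s) into 3 summed integrals
segment [0, 2) carries 1/sqrt(t); integrate it
over [2, 3), the kernel integral of exp(-t/2)/t enters the sum
the [3, ∞) slice contributes ∫ t**(-5)·t^(s-1) dt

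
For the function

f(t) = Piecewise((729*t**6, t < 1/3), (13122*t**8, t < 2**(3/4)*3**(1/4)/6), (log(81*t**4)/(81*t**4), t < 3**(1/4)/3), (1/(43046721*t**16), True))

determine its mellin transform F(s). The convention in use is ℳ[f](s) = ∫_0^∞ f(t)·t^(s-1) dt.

the common scale on t comes off first: t**6 on [0, 1); 2*t**8 on [1, 2**(3/4)*3**(1/4)/2); log(t**4)/t**4 on [2**(3/4)*3**(1/4)/2, 3**(1/4)); …
the power substitution comes off first: t**3 on [0, 1); 2*t**4 on [1, sqrt(6)/2); log(t**2)/t**2 on [sqrt(6)/2, sqrt(3)); …
reversing the power substitution: t**(3/2) on [0, 1); 2*t**2 on [1, 3/2); log(t)/t on [3/2, 3); …
integrate the 4 segments split at 1/3, 2**(3/4)*3**(1/4)/6, 3**(1/4)/3, then add the results
over [0, 1/3), the kernel integral of 729*t**6 enters the sum
on [1/3, 2**(3/4)*3**(1/4)/6) integrate f = 13122*t**8 against the kernel
for t in [2**(3/4)*3**(1/4)/6, 3**(1/4)/3): the term is ∫ log(81*t**4)/(81*t**4)·t^(s-1)
the [3**(1/4)/3, ∞) slice contributes ∫ 1/(43046721*t**16)·t^(s-1) dt

(324*2**(s/4)*(s/4 - 4)*(s/4 + 2)*(s**2/16 - s/2 + 1) - 324*2**(s/4)*(s/4 - 4)*(s/2 + 3)*(s**2/16 - s/2 + 1) - 27*3**(s/4)*s*(s/4 - 4)*(s/4 + 2)*(s/2 + 3)*log(3) + 27*3**(s/4)*s*(s/4 - 4)*(s/4 + 2)*(s/2 + 3)*log(2) - 108*3**(s/4)*(s/4 - 4)*(s/4 + 2)*(s/2 + 3)*log(2) + 108*3**(s/4)*(s/4 - 4)*(s/4 + 2)*(s/2 + 3) + 108*3**(s/4)*(s/4 - 4)*(s/4 + 2)*(s/2 + 3)*log(3) + 729*3**(s/4)*(s/4 - 4)*(s/2 + 3)*(s**2/16 - s/2 + 1) + 27*6**(s/4)*s*(s/4 - 4)*(s/4 + 2)*(s/2 + 3)*log(3)/2 - 54*6**(s/4)*(s/4 - 4)*(s/4 + 2)*(s/2 + 3)*log(3) - 54*6**(s/4)*(s/4 - 4)*(s/4 + 2)*(s/2 + 3) - 2*6**(s/4)*(s/4 + 2)*(s/2 + 3)*(s**2/16 - s/2 + 1))/(648*2**(s/4)*3**s*(s/4 - 4)*(s/4 + 2)*(s/2 + 3)*(s**2/16 - s/2 + 1))
  -6 < Re(s) < 16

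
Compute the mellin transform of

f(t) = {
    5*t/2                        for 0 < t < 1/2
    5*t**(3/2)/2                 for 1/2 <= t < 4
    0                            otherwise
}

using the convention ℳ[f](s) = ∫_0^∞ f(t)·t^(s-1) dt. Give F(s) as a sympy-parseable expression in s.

breakpoints 1/2: one integral from each of the 2 segments
on [0, 1/2) integrate f = 5*t/2 against the kernel
on [1/2, 4) integrate f = 5*t**(3/2)/2 against the kernel

5*(32*2**(2*s)*(s + 1) - 2**(1/2 - s)*(s + 1) + (2*s + 3)/2**s)/(4*(s + 1)*(2*s + 3))
  Re(s) > -1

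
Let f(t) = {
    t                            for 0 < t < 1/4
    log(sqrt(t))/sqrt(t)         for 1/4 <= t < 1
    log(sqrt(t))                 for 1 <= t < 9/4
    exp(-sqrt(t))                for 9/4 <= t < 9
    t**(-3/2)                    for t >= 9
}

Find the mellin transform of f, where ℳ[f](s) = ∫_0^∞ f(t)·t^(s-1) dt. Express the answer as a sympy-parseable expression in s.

(432*2**(2*s)*s**2*(2*s - 3)*(2*s + 2)*(4*s**2 - 4*s + 1)*uppergamma(2*s, 3/2) - 432*2**(2*s)*s**2*(2*s - 3)*(2*s + 2)*(4*s**2 - 4*s + 1)*uppergamma(2*s, 3) - 432*2**(2*s)*s**2*(2*s - 3)*(2*s + 2) + 108*2**(2*s)*(2*s - 3)*(2*s + 2)*(4*s**2 - 4*s + 1) - 216*3**(2*s)*s*(2*s - 3)*(2*s + 2)*(4*s**2 - 4*s + 1)*log(2) + 216*3**(2*s)*s*(2*s - 3)*(2*s + 2)*(4*s**2 - 4*s + 1)*log(3) - 108*3**(2*s)*(2*s - 3)*(2*s + 2)*(4*s**2 - 4*s + 1) - 16*6**(2*s)*s**2*(2*s + 2)*(4*s**2 - 4*s + 1) + 1728*s**3*(2*s - 3)*(2*s + 2)*log(2) - 864*s**2*(2*s - 3)*(2*s + 2)*log(2) + 864*s**2*(2*s - 3)*(2*s + 2) + 108*s**2*(2*s - 3)*(4*s**2 - 4*s + 1))/(216*2**(2*s)*s**2*(2*s - 3)*(2*s + 2)*(4*s**2 - 4*s + 1))
  -1 < Re(s) < 3/2

peel off the power substitution: t**2 on [0, 1/2); log(t)/t on [1/2, 1); log(t) on [1, 3/2); …
breakpoints 1/4, 1, 9/4, 9: one integral from each of the 5 segments
segment 0 to 1/4 holds t; add its integral
[1/4, 1) adds the kernel integral of log(sqrt(t))/sqrt(t)
between 1 and 9/4 the integrand is log(sqrt(t))·t^(s-1)
the [9/4, 9) slice contributes ∫ exp(-sqrt(t))·t^(s-1) dt
on [9, ∞): add ∫ t**(-3/2)·t^(s-1) dt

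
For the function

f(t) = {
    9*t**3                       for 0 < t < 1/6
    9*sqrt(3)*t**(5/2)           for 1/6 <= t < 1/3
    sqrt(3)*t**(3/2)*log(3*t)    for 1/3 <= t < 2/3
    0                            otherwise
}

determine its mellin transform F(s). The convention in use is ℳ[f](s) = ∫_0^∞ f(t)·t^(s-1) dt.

2**(1/2 - s)*(-128*2**(2*s)*(s + 3)*(2*s + 5) + 48*2**(s + 1/2)*(s + 3)*(2*s + 3)**2 + 32*2**(s + 1/2)*(s + 3)*(2*s + 5) + 64*4**s*(s + 3)*(2*s + 3)*(2*s + 5)*log(2) - 12*(s + 3)*(2*s + 3)**2 + sqrt(2)*(2*s + 3)**2*(2*s + 5))/(48*3**s*(s + 3)*(2*s + 3)**2*(2*s + 5))
  Re(s) > -3

strip the shared t-power: 9*t**2 on [0, 1/6); 9*sqrt(3)*t**(3/2) on [1/6, 1/3); sqrt(3)*sqrt(t)*log(3*t) on [1/3, 2/3)
invert the common scale on t to get t**2 on [0, 1/2); 3*t**(3/2) on [1/2, 1); sqrt(t)*log(t) on [1, 2)
invert the shared t-power to get t**(3/2) on [0, 1/2); 3*t on [1/2, 1); log(t) on [1, 2)
linearity at 1/6, 1/3 turns ℳ[f](s) into 3 summed integrals
between 0 and 1/6 the integrand is 9*t**3·t^(s-1)
for t in [1/6, 1/3): the term is ∫ 9*sqrt(3)*t**(5/2)·t^(s-1)
over [1/3, 2/3), the kernel integral of sqrt(3)*t**(3/2)*log(3*t) enters the sum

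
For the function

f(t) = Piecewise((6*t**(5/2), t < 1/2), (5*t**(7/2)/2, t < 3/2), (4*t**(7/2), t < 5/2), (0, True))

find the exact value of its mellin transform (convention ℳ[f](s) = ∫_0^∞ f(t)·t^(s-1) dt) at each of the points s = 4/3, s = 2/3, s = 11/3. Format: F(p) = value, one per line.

F(4/3) = 3*2**(1/6)*(-5589*3**(5/6) + 581 + 115000*5**(5/6))/21344
F(2/3) = 3*2**(5/6)*(-4617*3**(1/6) + 505 + 95000*5**(1/6))/15200
F(11/3) = 3*2**(5/6)*(-242757*3**(1/6) + 847 + 23125000*5**(1/6))/407296

summing 3 kernel integrals split by 1/2, 3/2 yields ℳ[f](s)
[0, 1/2) adds the kernel integral of 6*t**(5/2)
∫ over [1/2, 3/2) of 5*t**(7/2)/2·t^(s-1) joins the sum
∫ over [3/2, 5/2) of 4*t**(7/2)·t^(s-1) joins the sum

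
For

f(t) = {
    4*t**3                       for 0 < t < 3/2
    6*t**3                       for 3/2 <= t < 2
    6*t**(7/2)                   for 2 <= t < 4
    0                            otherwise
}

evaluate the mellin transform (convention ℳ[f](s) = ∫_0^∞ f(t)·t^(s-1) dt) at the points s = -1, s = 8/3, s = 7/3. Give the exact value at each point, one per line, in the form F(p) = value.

F(-1) = 1731/20 - 48*sqrt(2)/5
F(8/3) = -2304*2**(1/6)/37 - 729*2**(1/3)*3**(2/3)/544 + 576*2**(2/3)/17 + 147456*2**(1/3)/37
F(7/3) = -1152*2**(5/6)/35 - 729*2**(2/3)*3**(1/3)/512 + 36*2**(1/3) + 73728*2**(2/3)/35

linearity at 3/2, 2 turns ℳ[f](s) into 3 summed integrals
for t in [0, 3/2): the term is ∫ 4*t**3·t^(s-1)
on [3/2, 2): add ∫ 6*t**3·t^(s-1) dt
[2, 4) adds the kernel integral of 6*t**(7/2)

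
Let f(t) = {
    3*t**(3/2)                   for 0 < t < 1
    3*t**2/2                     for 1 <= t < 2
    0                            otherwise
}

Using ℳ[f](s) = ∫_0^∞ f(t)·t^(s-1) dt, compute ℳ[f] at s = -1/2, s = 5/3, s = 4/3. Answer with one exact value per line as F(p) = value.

F(-1/2) = 2 + 2*sqrt(2)
F(5/3) = 225/418 + 36*2**(2/3)/11
F(4/3) = 207/340 + 18*2**(1/3)/5

along the cuts 1, ℳ[f](s) splits into 2 integrals
piece [0, 1): integrate 3*t**(3/2) against the kernel
between 1 and 2 the integrand is 3*t**2/2·t^(s-1)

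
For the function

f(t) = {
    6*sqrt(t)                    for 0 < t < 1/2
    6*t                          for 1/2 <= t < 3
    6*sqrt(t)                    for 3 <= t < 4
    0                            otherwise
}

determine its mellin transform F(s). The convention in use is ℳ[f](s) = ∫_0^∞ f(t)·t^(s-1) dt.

3*(8*2**(2*s)*(s + 1) + 2*2**(1/2 - s)*(s + 1) + 6*3**s*(2*s + 1) - 4*3**(s + 1/2)*(s + 1) - (2*s + 1)/2**s)/((s + 1)*(2*s + 1))
  Re(s) > -1/2

summing 3 kernel integrals split by 1/2, 3 yields ℳ[f](s)
∫ 6*sqrt(t)·t^(s-1) over [0, 1/2)
on [1/2, 3): add ∫ 6*t·t^(s-1) dt
on [3, 4) integrate f = 6*sqrt(t) against the kernel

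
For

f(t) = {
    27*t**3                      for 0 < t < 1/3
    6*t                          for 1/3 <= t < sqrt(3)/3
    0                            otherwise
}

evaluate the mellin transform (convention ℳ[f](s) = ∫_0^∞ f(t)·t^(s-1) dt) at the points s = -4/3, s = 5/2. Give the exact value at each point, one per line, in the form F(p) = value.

back out the common scale on t: t**3 on [0, 1); 2*t on [1, sqrt(3))
remove the power substitution first: t**(3/2) on [0, 1); 2*sqrt(t) on [1, 3)
along the cuts 1/3, ℳ[f](s) splits into 2 integrals
∫ over [0, 1/3) of 27*t**3·t^(s-1) joins the sum
[1/3, sqrt(3)/3) adds the kernel integral of 6*t

F(-4/3) = -18*3**(1/6) + 99*3**(1/3)/5
F(5/2) = -10*sqrt(3)/693 + 4*3**(1/4)/21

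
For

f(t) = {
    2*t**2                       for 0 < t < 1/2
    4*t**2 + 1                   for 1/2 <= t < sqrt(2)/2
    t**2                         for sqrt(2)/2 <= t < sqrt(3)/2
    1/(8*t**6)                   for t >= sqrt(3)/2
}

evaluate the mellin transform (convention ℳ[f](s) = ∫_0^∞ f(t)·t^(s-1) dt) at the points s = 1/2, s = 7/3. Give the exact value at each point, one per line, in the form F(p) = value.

invert the power substitution to get 2*t on [0, 1/4); 4*t + 1 on [1/4, 1/2); t on [1/2, 3/4); …
undo the common scale on t: t on [0, 1/2); 2*t + 1 on [1/2, 1); t/2 on [1, 3/2); …
integrate the 4 segments split at 1/2, sqrt(2)/2, sqrt(3)/2, then add the results
piece [0, 1/2): integrate 2*t**2 against the kernel
for t in [1/2, sqrt(2)/2): the term is ∫ (4*t**2 + 1)·t^(s-1)
on [sqrt(2)/2, sqrt(3)/2): add ∫ t**2·t^(s-1) dt
segment sqrt(3)/2 to ∞ holds 1/(8*t**6); add its integral

F(1/2) = sqrt(2)*(-6534 + 1051*3**(1/4) + 7722*2**(1/4))/5940
F(7/3) = 2**(2/3)*(-6534 + 9149*3**(1/6) + 18612*2**(1/6))/96096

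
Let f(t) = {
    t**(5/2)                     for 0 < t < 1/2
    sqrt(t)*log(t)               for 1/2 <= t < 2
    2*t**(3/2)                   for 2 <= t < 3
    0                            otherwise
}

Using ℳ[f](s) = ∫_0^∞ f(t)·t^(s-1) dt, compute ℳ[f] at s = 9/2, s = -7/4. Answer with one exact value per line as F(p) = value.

F(9/2) = 205*log(2)/32 + 14810143/67200
F(-7/4) = 2**(1/4)*(-100*6**(3/4) - log(2**(15*sqrt(2) + 120)) + 146 + 288*sqrt(2))/75

reversing the shared t-power: t**2 on [0, 1/2); log(t) on [1/2, 2); 2*t on [2, 3)
linearity at 1/2, 2 turns ℳ[f](s) into 3 summed integrals
∫ over [0, 1/2) of t**(5/2)·t^(s-1) joins the sum
segment 1/2 to 2 holds sqrt(t)*log(t); add its integral
the [2, 3) slice contributes ∫ 2*t**(3/2)·t^(s-1) dt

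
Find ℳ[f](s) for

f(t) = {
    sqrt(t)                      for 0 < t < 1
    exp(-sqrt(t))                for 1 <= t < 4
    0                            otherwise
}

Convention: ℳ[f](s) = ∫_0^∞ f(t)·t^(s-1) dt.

undo the power substitution: t on [0, 1); exp(-t) on [1, 2)
decompose at 1; ℳ[f](s) sums the 2 pieces' integrals
over [0, 1), the kernel integral of sqrt(t) enters the sum
on [1, 4): add ∫ exp(-sqrt(t))·t^(s-1) dt

2*((2*s + 1)*uppergamma(2*s, 1) - (2*s + 1)*uppergamma(2*s, 2) + 1)/(2*s + 1)
  Re(s) > -1/2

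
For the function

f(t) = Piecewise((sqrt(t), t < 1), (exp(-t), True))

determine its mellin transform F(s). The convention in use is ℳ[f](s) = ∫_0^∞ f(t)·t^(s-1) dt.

linearity at 1 turns ℳ[f](s) into 2 summed integrals
on [0, 1) integrate f = sqrt(t) against the kernel
segment 1 to ∞ holds exp(-t); add its integral

((2*s + 1)*uppergamma(s, 1) + 2)/(2*s + 1)
  Re(s) > -1/2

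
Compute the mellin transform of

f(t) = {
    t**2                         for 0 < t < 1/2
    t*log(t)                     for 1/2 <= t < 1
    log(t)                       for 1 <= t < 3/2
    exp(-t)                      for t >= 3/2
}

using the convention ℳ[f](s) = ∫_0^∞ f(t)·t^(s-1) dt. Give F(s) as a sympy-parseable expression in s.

slice at 1/2, 1, 3/2, transform all 4 pieces, and sum them
∫ over [0, 1/2) of t**2·t^(s-1) joins the sum
for t in [1/2, 1): the term is ∫ t*log(t)·t^(s-1)
the [1, 3/2) slice contributes ∫ log(t)·t^(s-1) dt
piece [3/2, ∞): integrate exp(-t) against the kernel

(4*2**s*s**2*(s + 2)*(s**2 + 2*s + 1)*uppergamma(s, 3/2) - 4*2**s*s**2*(s + 2) + 4*2**s*(s + 2)*(s**2 + 2*s + 1) + 3**s*s*(s + 2)*(-4*log(2) + 4*log(3))*(s**2 + 2*s + 1) - 4*3**s*(s + 2)*(s**2 + 2*s + 1) + s**3*(s + 2)*log(4) + s**2*(s + 2)*log(4) + 2*s**2*(s + 2) + s**2*(s**2 + 2*s + 1))/(4*2**s*s**2*(s + 2)*(s**2 + 2*s + 1))
  Re(s) > -2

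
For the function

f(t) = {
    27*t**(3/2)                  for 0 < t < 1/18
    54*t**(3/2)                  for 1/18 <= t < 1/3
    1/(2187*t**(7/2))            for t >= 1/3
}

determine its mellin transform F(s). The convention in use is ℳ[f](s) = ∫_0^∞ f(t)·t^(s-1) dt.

back out the common scale on t: 3*sqrt(3)*t**(3/2) on [0, 1/6); 6*sqrt(3)*t**(3/2) on [1/6, 1); sqrt(3)/(81*t**(7/2)) on [1, ∞)
strip the common scale on t: t**(3/2) on [0, 1/2); 2*t**(3/2) on [1/2, 3); t**(-7/2) on [3, ∞)
invert the shared t-power to get t on [0, 1/2); 2*t on [1/2, 3); t**(-4) on [3, ∞)
the 3 pieces separated at 1/18, 1/3 each add one integral
the [0, 1/18) slice contributes ∫ 27*t**(3/2)·t^(s-1) dt
for t in [1/18, 1/3): the term is ∫ 54*t**(3/2)·t^(s-1)
on [1/3, ∞): add ∫ 1/(2187*t**(7/2))·t^(s-1) dt

2**(1/2 - s)*(972*6**(s + 1/2)*(2*s - 7) - 2*6**(s + 1/2)*(2*s + 3) - 162*s + 567)/(162*3**(2*s)*(2*s - 7)*(2*s + 3))
  -3/2 < Re(s) < 7/2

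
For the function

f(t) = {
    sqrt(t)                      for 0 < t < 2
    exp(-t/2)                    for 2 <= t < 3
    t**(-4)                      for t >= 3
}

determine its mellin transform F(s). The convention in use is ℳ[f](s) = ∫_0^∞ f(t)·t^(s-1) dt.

f breaks at 2, 3 into 3 integrals to sum
piece [0, 2): integrate sqrt(t) against the kernel
segment [2, 3) carries exp(-t/2); integrate it
[3, ∞) adds the kernel integral of t**(-4)

(2**s*(s - 4)*(2*s + 1)*uppergamma(s, 1) - 2**s*(s - 4)*(2*s + 1)*uppergamma(s, 3/2) + 2*2**(s + 1/2)*(s - 4) - 3**s*(2*s + 1)/81)/((s - 4)*(2*s + 1))
  -1/2 < Re(s) < 4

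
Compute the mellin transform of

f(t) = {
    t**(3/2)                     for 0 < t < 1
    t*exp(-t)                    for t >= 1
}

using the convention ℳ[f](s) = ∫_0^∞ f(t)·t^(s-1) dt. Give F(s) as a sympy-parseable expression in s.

peel off the shared t-power: sqrt(t) on [0, 1); exp(-t) on [1, ∞)
along the cuts 1, ℳ[f](s) splits into 2 integrals
∫ t**(3/2)·t^(s-1) over [0, 1)
over [1, ∞), the kernel integral of t*exp(-t) enters the sum

((2*s + 3)*uppergamma(s + 1, 1) + 2)/(2*s + 3)
  Re(s) > -3/2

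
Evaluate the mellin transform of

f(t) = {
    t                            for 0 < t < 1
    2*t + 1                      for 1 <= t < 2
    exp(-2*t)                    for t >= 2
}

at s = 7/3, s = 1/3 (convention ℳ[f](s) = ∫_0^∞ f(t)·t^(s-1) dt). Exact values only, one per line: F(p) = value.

decompose at 1, 2; ℳ[f](s) sums the 3 pieces' integrals
piece [0, 1): integrate t against the kernel
segment [1, 2) carries (2*t + 1); integrate it
the [2, ∞) slice contributes ∫ exp(-2*t)·t^(s-1) dt

F(7/3) = -51/70 + 2**(2/3)*uppergamma(7/3, 4)/8 + 228*2**(1/3)/35
F(1/3) = -15/4 + 2**(2/3)*uppergamma(1/3, 4)/2 + 6*2**(1/3)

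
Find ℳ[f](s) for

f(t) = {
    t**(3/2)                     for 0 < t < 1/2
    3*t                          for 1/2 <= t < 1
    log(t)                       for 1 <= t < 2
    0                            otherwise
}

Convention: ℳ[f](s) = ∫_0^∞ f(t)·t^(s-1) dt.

slice at 1/2, 1, transform all 3 pieces, and sum them
[0, 1/2) adds the kernel integral of t**(3/2)
the [1/2, 1) slice contributes ∫ 3*t·t^(s-1) dt
over [1, 2), the kernel integral of log(t) enters the sum

(-2*2**(2*s)*(s + 1)*(2*s + 3) + 6*2**s*s**2*(2*s + 3) + 2*2**s*(s + 1)*(2*s + 3) + 4**s*s*(s + 1)*(2*s + 3)*log(4) + sqrt(2)*s**2*(s + 1) - 3*s**2*(2*s + 3))/(2*2**s*s**2*(s + 1)*(2*s + 3))
  Re(s) > -3/2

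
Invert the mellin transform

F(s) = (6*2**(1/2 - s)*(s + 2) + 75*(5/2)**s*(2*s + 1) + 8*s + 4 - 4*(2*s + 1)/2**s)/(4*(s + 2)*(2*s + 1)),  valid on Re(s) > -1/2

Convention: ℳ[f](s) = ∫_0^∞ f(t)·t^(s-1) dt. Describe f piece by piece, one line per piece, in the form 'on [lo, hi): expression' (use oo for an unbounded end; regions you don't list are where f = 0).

slice at 1/2, 1, transform all 3 pieces, and sum them
on [0, 1/2): add ∫ 3*sqrt(t)/2·t^(s-1) dt
∫ over [1/2, 1) of 4*t**2·t^(s-1) joins the sum
the [1, 5/2) slice contributes ∫ 3*t**2·t^(s-1) dt

on [0, 1/2): 3*sqrt(t)/2
on [1/2, 1): 4*t**2
on [1, 5/2): 3*t**2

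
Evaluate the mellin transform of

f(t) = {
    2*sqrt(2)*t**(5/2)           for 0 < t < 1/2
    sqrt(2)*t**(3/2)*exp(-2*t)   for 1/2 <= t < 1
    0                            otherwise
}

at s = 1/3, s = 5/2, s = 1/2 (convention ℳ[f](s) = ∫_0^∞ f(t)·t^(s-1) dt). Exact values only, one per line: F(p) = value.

remove the shared t-power first: 2*sqrt(2)*t**(3/2) on [0, 1/2); sqrt(2)*sqrt(t)*exp(-2*t) on [1/2, 1)
reversing the common scale on t: t**(3/2) on [0, 1); sqrt(t)*exp(-t) on [1, 2)
back out the shared t-power: t on [0, 1); exp(-t) on [1, 2)
summing 2 kernel integrals split by 1/2 yields ℳ[f](s)
on [0, 1/2): add ∫ 2*sqrt(2)*t**(5/2)·t^(s-1) dt
segment 1/2 to 1 holds sqrt(2)*t**(3/2)*exp(-2*t); add its integral

F(1/3) = 2**(2/3)*(-17*uppergamma(11/6, 2) + 6 + 17*uppergamma(11/6, 1))/68
F(5/2) = sqrt(2)*(-190 + exp(2) + 80*E)*exp(-2)/80
F(1/2) = sqrt(2)*(-9 + exp(2) + 6*E)*exp(-2)/12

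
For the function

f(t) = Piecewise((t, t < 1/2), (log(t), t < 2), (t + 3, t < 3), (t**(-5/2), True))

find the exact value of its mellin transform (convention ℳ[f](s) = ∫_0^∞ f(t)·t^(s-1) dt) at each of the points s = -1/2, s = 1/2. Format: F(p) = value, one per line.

decompose at 1/2, 2, 3; ℳ[f](s) sums the 4 pieces' integrals
between 0 and 1/2 the integrand is t·t^(s-1)
the [1/2, 2) slice contributes ∫ log(t)·t^(s-1) dt
for t in [2, 3): the term is ∫ (t + 3)·t^(s-1)
over [3, ∞), the kernel integral of t**(-5/2) enters the sum

F(-1/2) = sqrt(2)*(-486*log(2) + sqrt(2) + 648)/162
F(1/2) = sqrt(2)*(-330 + sqrt(2) + 108*log(2) + 144*sqrt(6))/36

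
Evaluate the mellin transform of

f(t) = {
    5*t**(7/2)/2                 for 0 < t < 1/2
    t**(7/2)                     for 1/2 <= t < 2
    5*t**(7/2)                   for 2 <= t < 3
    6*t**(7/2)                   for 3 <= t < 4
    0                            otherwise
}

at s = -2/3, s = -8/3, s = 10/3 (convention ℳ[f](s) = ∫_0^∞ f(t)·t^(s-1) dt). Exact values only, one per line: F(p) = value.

F(-2/3) = -96*2**(5/6)/17 - 54*3**(5/6)/17 + 9*2**(1/6)/136 + 1152*2**(2/3)/17
F(-8/3) = -24*2**(5/6)/5 - 6*3**(5/6)/5 + 9*2**(1/6)/10 + 72*2**(2/3)/5
F(10/3) = -4374*3**(5/6)/41 - 1536*2**(5/6)/41 + 9*2**(1/6)/5248 + 294912*2**(2/3)/41

summing 4 kernel integrals split by 1/2, 2, 3 yields ℳ[f](s)
∫ over [0, 1/2) of 5*t**(7/2)/2·t^(s-1) joins the sum
for t in [1/2, 2): the term is ∫ t**(7/2)·t^(s-1)
segment 2 to 3 holds 5*t**(7/2); add its integral
piece [3, 4): integrate 6*t**(7/2) against the kernel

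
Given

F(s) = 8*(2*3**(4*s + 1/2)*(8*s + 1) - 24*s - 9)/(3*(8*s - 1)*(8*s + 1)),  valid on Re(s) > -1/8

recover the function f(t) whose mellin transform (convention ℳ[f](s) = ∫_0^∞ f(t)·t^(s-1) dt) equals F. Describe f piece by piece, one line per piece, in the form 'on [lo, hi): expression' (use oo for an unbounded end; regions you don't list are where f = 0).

reversing the power substitution: t**(1/4) on [0, 1); 2/t**(1/4) on [1, 9)
back out the power substitution: sqrt(t) on [0, 1); 2/sqrt(t) on [1, 3)
invert the shared t-power to get t**(3/2) on [0, 1); 2*sqrt(t) on [1, 3)
slice at 1, transform all 2 pieces, and sum them
for t in [0, 1): the term is ∫ t**(1/8)·t^(s-1)
over [1, 81), the kernel integral of 2/t**(1/8) enters the sum

on [0, 1): t**(1/8)
on [1, 81): 2/t**(1/8)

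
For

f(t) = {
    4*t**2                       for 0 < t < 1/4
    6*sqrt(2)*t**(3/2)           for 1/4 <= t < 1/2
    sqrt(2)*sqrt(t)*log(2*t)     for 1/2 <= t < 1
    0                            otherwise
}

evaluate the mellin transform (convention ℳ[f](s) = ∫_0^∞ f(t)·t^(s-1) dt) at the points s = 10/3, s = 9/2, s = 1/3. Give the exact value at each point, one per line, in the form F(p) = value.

back out the common scale on t: t**2 on [0, 1/2); 3*t**(3/2) on [1/2, 1); sqrt(t)*log(t) on [1, 2)
undo the shared t-power: t**(3/2) on [0, 1/2); 3*t on [1/2, 1); log(t) on [1, 2)
slice at 1/4, 1/2, transform all 3 pieces, and sum them
∫ over [0, 1/4) of 4*t**2·t^(s-1) joins the sum
the [1/4, 1/2) slice contributes ∫ 6*sqrt(2)*t**(3/2)·t^(s-1) dt
piece [1/2, 1): integrate sqrt(2)*sqrt(t)*log(2*t) against the kernel

F(10/3) = -36*sqrt(2)/529 - 9*2**(5/6)/7424 + 3*2**(1/3)/8192 + 5283*2**(2/3)/122728 + 6*sqrt(2)*log(2)/23
F(9/2) = sqrt(2)*(-31109 + 50*sqrt(2) + 266240*log(2))/1331200
F(1/3) = -36*sqrt(2)/25 - 9*2**(5/6)/44 + 3*2**(1/3)/56 + 6*sqrt(2)*log(2)/5 + 423*2**(2/3)/275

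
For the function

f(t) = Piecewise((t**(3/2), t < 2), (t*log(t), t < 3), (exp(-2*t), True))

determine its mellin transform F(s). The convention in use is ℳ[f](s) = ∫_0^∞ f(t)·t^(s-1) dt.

decompose at 2, 3; ℳ[f](s) sums the 3 pieces' integrals
∫ over [0, 2) of t**(3/2)·t^(s-1) joins the sum
between 2 and 3 the integrand is t*log(t)·t^(s-1)
over [3, ∞), the kernel integral of exp(-2*t) enters the sum

(-12**s*s*(2*s + 3)*log(4) - 12**s*(2*s + 3)*log(4) + 12**s*(4*s + 6) + 12**s*sqrt(2)*(4*s**2 + 8*s + 4) + 3*18**s*s*(2*s + 3)*log(3) + 18**s*(-6*s - 9) + 3*18**s*(2*s + 3)*log(3) + 3**s*(2*s + 3)*(s**2 + 2*s + 1)*uppergamma(s, 6))/(6**s*(2*s + 3)*(s**2 + 2*s + 1))
  Re(s) > -3/2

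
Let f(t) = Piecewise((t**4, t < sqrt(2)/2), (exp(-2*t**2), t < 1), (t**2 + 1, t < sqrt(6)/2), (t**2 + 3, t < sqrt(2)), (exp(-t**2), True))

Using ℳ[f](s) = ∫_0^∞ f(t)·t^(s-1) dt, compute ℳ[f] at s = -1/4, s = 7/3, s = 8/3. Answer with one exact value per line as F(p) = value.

back out the power substitution: t**2 on [0, 1/2); exp(-2*t) on [1/2, 1); t + 1 on [1, 3/2); …
linearity at sqrt(2)/2, 1, sqrt(6)/2, sqrt(2) turns ℳ[f](s) into 5 summed integrals
for t in [0, sqrt(2)/2): the term is ∫ t**4·t^(s-1)
segment [sqrt(2)/2, 1) carries exp(-2*t**2); integrate it
piece [1, sqrt(6)/2): integrate (t**2 + 1) against the kernel
∫ over [sqrt(6)/2, sqrt(2)) of (t**2 + 3)·t^(s-1) joins the sum
piece [sqrt(2), ∞): integrate exp(-t**2) against the kernel

F(-1/4) = 2**(1/8)*(-2280*2**(3/4) - 210*uppergamma(-1/8, 2) + 105*2**(7/8)*uppergamma(-1/8, 2) + 28 + 210*uppergamma(-1/8, 1) + 720*2**(7/8) + 1120*3**(7/8))/420
F(7/3) = 2**(5/6)*(-17784*3**(1/6) - 9120*2**(1/6) - 3458*uppergamma(7/6, 2) + 273 + 6916*2**(1/6)*uppergamma(7/6, 2) + 3458*uppergamma(7/6, 1) + 48336*2**(1/3))/27664
F(8/3) = 2**(2/3)*(-1260*3**(1/3) - 660*2**(1/3) - 280*uppergamma(4/3, 2) + 21 + 280*uppergamma(4/3, 1) + 560*2**(1/3)*uppergamma(4/3, 2) + 3480*2**(2/3))/2240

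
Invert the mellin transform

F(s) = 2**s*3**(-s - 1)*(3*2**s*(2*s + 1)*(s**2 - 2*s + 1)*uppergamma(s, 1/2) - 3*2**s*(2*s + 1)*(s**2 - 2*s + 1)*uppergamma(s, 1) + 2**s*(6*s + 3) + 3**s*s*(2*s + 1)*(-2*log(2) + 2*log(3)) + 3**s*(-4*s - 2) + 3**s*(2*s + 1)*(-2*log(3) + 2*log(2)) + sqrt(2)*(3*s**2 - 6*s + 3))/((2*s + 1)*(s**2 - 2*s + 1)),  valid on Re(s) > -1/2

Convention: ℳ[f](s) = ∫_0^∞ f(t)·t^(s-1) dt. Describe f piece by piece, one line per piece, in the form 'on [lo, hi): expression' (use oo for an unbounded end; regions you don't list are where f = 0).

peel off the common scale on t: sqrt(2)*sqrt(t)/2 on [0, 1); exp(-t/2) on [1, 2); 2*log(t/2)/t on [2, 3)
back out the common scale on t: sqrt(t) on [0, 1/2); exp(-t) on [1/2, 1); log(t)/t on [1, 3/2)
summing 3 kernel integrals split by 2/3, 4/3 yields ℳ[f](s)
[0, 2/3) adds the kernel integral of sqrt(3)*sqrt(t)/2
on [2/3, 4/3) integrate f = exp(-3*t/4) against the kernel
piece [4/3, 2): integrate 4*log(3*t/4)/(3*t) against the kernel

on [0, 2/3): sqrt(3)*sqrt(t)/2
on [2/3, 4/3): exp(-3*t/4)
on [4/3, 2): 4*log(3*t/4)/(3*t)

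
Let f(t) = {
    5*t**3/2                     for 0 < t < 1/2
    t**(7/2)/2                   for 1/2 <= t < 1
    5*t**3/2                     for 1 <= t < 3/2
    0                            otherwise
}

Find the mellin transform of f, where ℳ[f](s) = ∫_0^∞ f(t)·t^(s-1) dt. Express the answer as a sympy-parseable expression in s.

(-2**(1/2 - s)*(s + 3) + 135*(3/2)**s*(2*s + 7) - 64*s - 232 + 5*(2*s + 7)/2**s)/(16*(s + 3)*(2*s + 7))
  Re(s) > -3

treat the 3 regions marked off by 1/2, 1 separately and sum
for t in [0, 1/2): the term is ∫ 5*t**3/2·t^(s-1)
the [1/2, 1) slice contributes ∫ t**(7/2)/2·t^(s-1) dt
for t in [1, 3/2): the term is ∫ 5*t**3/2·t^(s-1)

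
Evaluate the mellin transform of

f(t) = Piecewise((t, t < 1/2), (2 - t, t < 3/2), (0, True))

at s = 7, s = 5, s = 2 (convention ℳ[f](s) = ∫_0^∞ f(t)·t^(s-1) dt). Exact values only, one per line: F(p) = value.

F(7) = 24039/14336
F(5) = 2173/1920
F(2) = 23/24

breakpoints 1/2: one integral from each of the 2 segments
piece [0, 1/2): integrate t against the kernel
∫ over [1/2, 3/2) of (2 - t)·t^(s-1) joins the sum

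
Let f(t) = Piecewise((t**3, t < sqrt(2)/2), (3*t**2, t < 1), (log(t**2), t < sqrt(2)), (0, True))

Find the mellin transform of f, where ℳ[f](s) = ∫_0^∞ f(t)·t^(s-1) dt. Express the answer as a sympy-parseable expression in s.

(sqrt(2)/2)**s*(12*2**(s/2)*s**2*(s + 3) + 8*2**(s/2)*(s + 2)*(s + 3) + 4*2**s*s*(s + 2)*(s + 3)*log(2) - 8*2**s*(s + 2)*(s + 3) + sqrt(2)*s**2*(s + 2) - 6*s**2*(s + 3))/(4*s**2*(s + 2)*(s + 3))
  Re(s) > -3

invert the power substitution to get t**(3/2) on [0, 1/2); 3*t on [1/2, 1); log(t) on [1, 2)
split f at sqrt(2)/2, 1: ℳ[f](s) collects 3 kernel integrals
between 0 and sqrt(2)/2 the integrand is t**3·t^(s-1)
piece [sqrt(2)/2, 1): integrate 3*t**2 against the kernel
the [1, sqrt(2)) slice contributes ∫ log(t**2)·t^(s-1) dt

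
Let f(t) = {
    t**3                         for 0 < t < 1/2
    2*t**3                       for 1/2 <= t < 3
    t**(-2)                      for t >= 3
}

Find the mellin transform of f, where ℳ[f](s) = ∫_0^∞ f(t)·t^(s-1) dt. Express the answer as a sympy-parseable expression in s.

back out the shared t-power: t on [0, 1/2); 2*t on [1/2, 3); t**(-4) on [3, ∞)
integrate the 3 segments split at 1/2, 3, then add the results
for t in [0, 1/2): the term is ∫ t**3·t^(s-1)
for t in [1/2, 3): the term is ∫ 2*t**3·t^(s-1)
between 3 and ∞ the integrand is t**(-2)·t^(s-1)

(3880*6**s*s - 7800*6**s - 9*s + 18)/(72*2**s*(s**2 + s - 6))
  -3 < Re(s) < 2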